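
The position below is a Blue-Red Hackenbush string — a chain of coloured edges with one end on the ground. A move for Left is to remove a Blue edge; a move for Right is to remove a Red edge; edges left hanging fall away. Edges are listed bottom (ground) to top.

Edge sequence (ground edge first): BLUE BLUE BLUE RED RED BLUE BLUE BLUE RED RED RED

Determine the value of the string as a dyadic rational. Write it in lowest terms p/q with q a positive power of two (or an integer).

B: Left { 0 }, Right { none } — simplest 1
BB: Left { 0; 1 }, Right { none } — simplest 2
BBB: Left { 0; 1; 2 }, Right { none } — simplest 3
BBBR: Left { 0; 1; 2 }, Right { 3 } — simplest 5/2
BBBRR: Left { 0; 1; 2 }, Right { 5/2; 3 } — simplest 9/4
BBBRRB: Left { 0; 1; 2; 9/4 }, Right { 5/2; 3 } — simplest 19/8
BBBRRBB: Left { 0; 1; 2; 9/4; 19/8 }, Right { 5/2; 3 } — simplest 39/16
BBBRRBBB: Left { 0; 1; 2; 9/4; 19/8; 39/16 }, Right { 5/2; 3 } — simplest 79/32
BBBRRBBBR: Left { 0; 1; 2; 9/4; 19/8; 39/16 }, Right { 79/32; 5/2; 3 } — simplest 157/64
BBBRRBBBRR: Left { 0; 1; 2; 9/4; 19/8; 39/16 }, Right { 157/64; 79/32; 5/2; 3 } — simplest 313/128
BBBRRBBBRRR: Left { 0; 1; 2; 9/4; 19/8; 39/16 }, Right { 313/128; 157/64; 79/32; 5/2; 3 } — simplest 625/256

625/256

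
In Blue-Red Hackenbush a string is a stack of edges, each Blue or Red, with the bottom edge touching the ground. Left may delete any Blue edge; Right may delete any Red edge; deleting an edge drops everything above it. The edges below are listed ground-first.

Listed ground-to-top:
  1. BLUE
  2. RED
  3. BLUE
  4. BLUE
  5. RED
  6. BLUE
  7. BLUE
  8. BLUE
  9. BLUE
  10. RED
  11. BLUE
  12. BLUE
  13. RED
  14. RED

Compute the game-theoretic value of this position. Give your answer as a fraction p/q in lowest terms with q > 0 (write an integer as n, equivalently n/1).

1 of 14 · B · max L 0 · min R +∞ — 1
2 of 14 · BR · max L 0 · min R 1 — 1/2
3 of 14 · BRB · max L 1/2 · min R 1 — 3/4
4 of 14 · BRBB · max L 3/4 · min R 1 — 7/8
5 of 14 · BRBBR · max L 3/4 · min R 7/8 — 13/16
6 of 14 · BRBBRB · max L 13/16 · min R 7/8 — 27/32
7 of 14 · BRBBRBB · max L 27/32 · min R 7/8 — 55/64
8 of 14 · BRBBRBBB · max L 55/64 · min R 7/8 — 111/128
9 of 14 · BRBBRBBBB · max L 111/128 · min R 7/8 — 223/256
10 of 14 · BRBBRBBBBR · max L 111/128 · min R 223/256 — 445/512
11 of 14 · BRBBRBBBBRB · max L 445/512 · min R 223/256 — 891/1024
12 of 14 · BRBBRBBBBRBB · max L 891/1024 · min R 223/256 — 1783/2048
13 of 14 · BRBBRBBBBRBBR · max L 891/1024 · min R 1783/2048 — 3565/4096
14 of 14 · BRBBRBBBBRBBRR · max L 891/1024 · min R 3565/4096 — 7129/8192

7129/8192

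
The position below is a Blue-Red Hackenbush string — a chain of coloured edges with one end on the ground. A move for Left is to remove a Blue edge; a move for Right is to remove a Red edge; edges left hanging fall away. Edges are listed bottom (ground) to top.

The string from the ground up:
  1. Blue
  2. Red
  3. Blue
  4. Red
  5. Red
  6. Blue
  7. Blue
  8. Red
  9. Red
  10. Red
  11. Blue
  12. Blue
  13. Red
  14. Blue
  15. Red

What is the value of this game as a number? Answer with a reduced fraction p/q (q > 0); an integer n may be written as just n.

1 of 15 · B · max L 0 · min R +∞ — 1
2 of 15 · BR · max L 0 · min R 1 — 1/2
3 of 15 · BRB · max L 1/2 · min R 1 — 3/4
4 of 15 · BRBR · max L 1/2 · min R 3/4 — 5/8
5 of 15 · BRBRR · max L 1/2 · min R 5/8 — 9/16
6 of 15 · BRBRRB · max L 9/16 · min R 5/8 — 19/32
7 of 15 · BRBRRBB · max L 19/32 · min R 5/8 — 39/64
8 of 15 · BRBRRBBR · max L 19/32 · min R 39/64 — 77/128
9 of 15 · BRBRRBBRR · max L 19/32 · min R 77/128 — 153/256
10 of 15 · BRBRRBBRRR · max L 19/32 · min R 153/256 — 305/512
11 of 15 · BRBRRBBRRRB · max L 305/512 · min R 153/256 — 611/1024
12 of 15 · BRBRRBBRRRBB · max L 611/1024 · min R 153/256 — 1223/2048
13 of 15 · BRBRRBBRRRBBR · max L 611/1024 · min R 1223/2048 — 2445/4096
14 of 15 · BRBRRBBRRRBBRB · max L 2445/4096 · min R 1223/2048 — 4891/8192
15 of 15 · BRBRRBBRRRBBRBR · max L 2445/4096 · min R 4891/8192 — 9781/16384

9781/16384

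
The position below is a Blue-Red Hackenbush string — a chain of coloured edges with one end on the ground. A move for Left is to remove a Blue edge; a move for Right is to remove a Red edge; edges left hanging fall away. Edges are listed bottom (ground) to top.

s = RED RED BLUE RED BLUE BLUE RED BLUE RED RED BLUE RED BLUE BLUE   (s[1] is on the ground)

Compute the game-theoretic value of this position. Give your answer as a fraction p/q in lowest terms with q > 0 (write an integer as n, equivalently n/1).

-6505/4096

Recurse on prefixes of the 14-edge string RED RED BLUE RED BLUE BLUE RED BLUE RED RED BLUE RED BLUE BLUE:
G_1 [R]  L=[·]  R=[0]  ⇒ -1
G_2 [RR]  L=[·]  R=[-1, 0]  ⇒ -2
G_3 [RRB]  L=[-2]  R=[-1, 0]  ⇒ -3/2
G_4 [RRBR]  L=[-2]  R=[-3/2, -1, 0]  ⇒ -7/4
G_5 [RRBRB]  L=[-2, -7/4]  R=[-3/2, -1, 0]  ⇒ -13/8
G_6 [RRBRBB]  L=[-2, -7/4, -13/8]  R=[-3/2, -1, 0]  ⇒ -25/16
G_7 [RRBRBBR]  L=[-2, -7/4, -13/8]  R=[-25/16, -3/2, -1, 0]  ⇒ -51/32
G_8 [RRBRBBRB]  L=[-2, -7/4, -13/8, -51/32]  R=[-25/16, -3/2, -1, 0]  ⇒ -101/64
G_9 [RRBRBBRBR]  L=[-2, -7/4, -13/8, -51/32]  R=[-101/64, -25/16, -3/2, -1, 0]  ⇒ -203/128
G_10 [RRBRBBRBRR]  L=[-2, -7/4, -13/8, -51/32]  R=[-203/128, -101/64, -25/16, -3/2, -1, 0]  ⇒ -407/256
G_11 [RRBRBBRBRRB]  L=[-2, -7/4, -13/8, -51/32, -407/256]  R=[-203/128, -101/64, -25/16, -3/2, -1, 0]  ⇒ -813/512
G_12 [RRBRBBRBRRBR]  L=[-2, -7/4, -13/8, -51/32, -407/256]  R=[-813/512, -203/128, -101/64, -25/16, -3/2, -1, 0]  ⇒ -1627/1024
G_13 [RRBRBBRBRRBRB]  L=[-2, -7/4, -13/8, -51/32, -407/256, -1627/1024]  R=[-813/512, -203/128, -101/64, -25/16, -3/2, -1, 0]  ⇒ -3253/2048
G_14 [RRBRBBRBRRBRBB]  L=[-2, -7/4, -13/8, -51/32, -407/256, -1627/1024, -3253/2048]  R=[-813/512, -203/128, -101/64, -25/16, -3/2, -1, 0]  ⇒ -6505/4096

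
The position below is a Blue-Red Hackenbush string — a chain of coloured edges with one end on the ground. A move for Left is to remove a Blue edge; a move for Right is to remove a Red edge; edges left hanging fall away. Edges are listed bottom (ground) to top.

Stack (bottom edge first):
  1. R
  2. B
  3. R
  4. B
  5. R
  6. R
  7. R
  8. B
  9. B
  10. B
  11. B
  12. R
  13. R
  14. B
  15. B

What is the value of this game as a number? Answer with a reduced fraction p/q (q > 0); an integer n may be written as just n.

-11801/16384

Prefix values for R B R B R R R B B B B R R B B via {L|R} + simplicity:
R: Left { — }, Right { 0 } ⇒ simplest -1
RB: Left { -1 }, Right { 0 } ⇒ simplest -1/2
RBR: Left { -1 }, Right { -1/2 0 } ⇒ simplest -3/4
RBRB: Left { -1 -3/4 }, Right { -1/2 0 } ⇒ simplest -5/8
RBRBR: Left { -1 -3/4 }, Right { -5/8 -1/2 0 } ⇒ simplest -11/16
RBRBRR: Left { -1 -3/4 }, Right { -11/16 -5/8 -1/2 0 } ⇒ simplest -23/32
RBRBRRR: Left { -1 -3/4 }, Right { -23/32 -11/16 -5/8 -1/2 0 } ⇒ simplest -47/64
RBRBRRRB: Left { -1 -3/4 -47/64 }, Right { -23/32 -11/16 -5/8 -1/2 0 } ⇒ simplest -93/128
RBRBRRRBB: Left { -1 -3/4 -47/64 -93/128 }, Right { -23/32 -11/16 -5/8 -1/2 0 } ⇒ simplest -185/256
RBRBRRRBBB: Left { -1 -3/4 -47/64 -93/128 -185/256 }, Right { -23/32 -11/16 -5/8 -1/2 0 } ⇒ simplest -369/512
RBRBRRRBBBB: Left { -1 -3/4 -47/64 -93/128 -185/256 -369/512 }, Right { -23/32 -11/16 -5/8 -1/2 0 } ⇒ simplest -737/1024
RBRBRRRBBBBR: Left { -1 -3/4 -47/64 -93/128 -185/256 -369/512 }, Right { -737/1024 -23/32 -11/16 -5/8 -1/2 0 } ⇒ simplest -1475/2048
RBRBRRRBBBBRR: Left { -1 -3/4 -47/64 -93/128 -185/256 -369/512 }, Right { -1475/2048 -737/1024 -23/32 -11/16 -5/8 -1/2 0 } ⇒ simplest -2951/4096
RBRBRRRBBBBRRB: Left { -1 -3/4 -47/64 -93/128 -185/256 -369/512 -2951/4096 }, Right { -1475/2048 -737/1024 -23/32 -11/16 -5/8 -1/2 0 } ⇒ simplest -5901/8192
RBRBRRRBBBBRRBB: Left { -1 -3/4 -47/64 -93/128 -185/256 -369/512 -2951/4096 -5901/8192 }, Right { -1475/2048 -737/1024 -23/32 -11/16 -5/8 -1/2 0 } ⇒ simplest -11801/16384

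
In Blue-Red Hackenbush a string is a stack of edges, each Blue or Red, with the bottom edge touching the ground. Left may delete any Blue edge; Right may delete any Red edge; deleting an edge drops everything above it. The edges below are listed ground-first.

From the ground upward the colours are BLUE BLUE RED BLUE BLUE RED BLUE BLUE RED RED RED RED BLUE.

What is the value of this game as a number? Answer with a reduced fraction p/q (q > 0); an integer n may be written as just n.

Build value(s[:k]) for k = 1..13, string s = BLUE BLUE RED BLUE BLUE RED BLUE BLUE RED RED RED RED BLUE.
1 of 13 · B · max L 0 · min R +∞ gives 1
2 of 13 · BB · max L 1 · min R +∞ gives 2
3 of 13 · BBR · max L 1 · min R 2 gives 3/2
4 of 13 · BBRB · max L 3/2 · min R 2 gives 7/4
5 of 13 · BBRBB · max L 7/4 · min R 2 gives 15/8
6 of 13 · BBRBBR · max L 7/4 · min R 15/8 gives 29/16
7 of 13 · BBRBBRB · max L 29/16 · min R 15/8 gives 59/32
8 of 13 · BBRBBRBB · max L 59/32 · min R 15/8 gives 119/64
9 of 13 · BBRBBRBBR · max L 59/32 · min R 119/64 gives 237/128
10 of 13 · BBRBBRBBRR · max L 59/32 · min R 237/128 gives 473/256
11 of 13 · BBRBBRBBRRR · max L 59/32 · min R 473/256 gives 945/512
12 of 13 · BBRBBRBBRRRR · max L 59/32 · min R 945/512 gives 1889/1024
13 of 13 · BBRBBRBBRRRRB · max L 1889/1024 · min R 945/512 gives 3779/2048

3779/2048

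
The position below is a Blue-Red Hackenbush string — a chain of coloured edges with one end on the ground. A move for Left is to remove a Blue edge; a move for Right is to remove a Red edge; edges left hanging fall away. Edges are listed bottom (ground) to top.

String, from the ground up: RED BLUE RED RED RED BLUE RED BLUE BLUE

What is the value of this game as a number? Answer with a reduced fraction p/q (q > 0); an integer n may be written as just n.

-233/256

R: Left { · }, Right { 0 } — simplest -1
RB: Left { -1 }, Right { 0 } — simplest -1/2
RBR: Left { -1 }, Right { -1/2 0 } — simplest -3/4
RBRR: Left { -1 }, Right { -3/4 -1/2 0 } — simplest -7/8
RBRRR: Left { -1 }, Right { -7/8 -3/4 -1/2 0 } — simplest -15/16
RBRRRB: Left { -1 -15/16 }, Right { -7/8 -3/4 -1/2 0 } — simplest -29/32
RBRRRBR: Left { -1 -15/16 }, Right { -29/32 -7/8 -3/4 -1/2 0 } — simplest -59/64
RBRRRBRB: Left { -1 -15/16 -59/64 }, Right { -29/32 -7/8 -3/4 -1/2 0 } — simplest -117/128
RBRRRBRBB: Left { -1 -15/16 -59/64 -117/128 }, Right { -29/32 -7/8 -3/4 -1/2 0 } — simplest -233/256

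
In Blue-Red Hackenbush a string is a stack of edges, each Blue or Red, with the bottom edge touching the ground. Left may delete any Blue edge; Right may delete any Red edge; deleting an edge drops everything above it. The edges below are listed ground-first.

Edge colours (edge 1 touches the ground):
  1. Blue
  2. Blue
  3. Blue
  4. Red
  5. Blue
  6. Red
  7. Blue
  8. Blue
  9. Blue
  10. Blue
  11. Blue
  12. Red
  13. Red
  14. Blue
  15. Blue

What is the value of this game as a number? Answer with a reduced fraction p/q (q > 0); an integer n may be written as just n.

11239/4096

B: Left { 0 }, Right { ∅ } -> simplest 1
BB: Left { 0; 1 }, Right { ∅ } -> simplest 2
BBB: Left { 0; 1; 2 }, Right { ∅ } -> simplest 3
BBBR: Left { 0; 1; 2 }, Right { 3 } -> simplest 5/2
BBBRB: Left { 0; 1; 2; 5/2 }, Right { 3 } -> simplest 11/4
BBBRBR: Left { 0; 1; 2; 5/2 }, Right { 11/4; 3 } -> simplest 21/8
BBBRBRB: Left { 0; 1; 2; 5/2; 21/8 }, Right { 11/4; 3 } -> simplest 43/16
BBBRBRBB: Left { 0; 1; 2; 5/2; 21/8; 43/16 }, Right { 11/4; 3 } -> simplest 87/32
BBBRBRBBB: Left { 0; 1; 2; 5/2; 21/8; 43/16; 87/32 }, Right { 11/4; 3 } -> simplest 175/64
BBBRBRBBBB: Left { 0; 1; 2; 5/2; 21/8; 43/16; 87/32; 175/64 }, Right { 11/4; 3 } -> simplest 351/128
BBBRBRBBBBB: Left { 0; 1; 2; 5/2; 21/8; 43/16; 87/32; 175/64; 351/128 }, Right { 11/4; 3 } -> simplest 703/256
BBBRBRBBBBBR: Left { 0; 1; 2; 5/2; 21/8; 43/16; 87/32; 175/64; 351/128 }, Right { 703/256; 11/4; 3 } -> simplest 1405/512
BBBRBRBBBBBRR: Left { 0; 1; 2; 5/2; 21/8; 43/16; 87/32; 175/64; 351/128 }, Right { 1405/512; 703/256; 11/4; 3 } -> simplest 2809/1024
BBBRBRBBBBBRRB: Left { 0; 1; 2; 5/2; 21/8; 43/16; 87/32; 175/64; 351/128; 2809/1024 }, Right { 1405/512; 703/256; 11/4; 3 } -> simplest 5619/2048
BBBRBRBBBBBRRBB: Left { 0; 1; 2; 5/2; 21/8; 43/16; 87/32; 175/64; 351/128; 2809/1024; 5619/2048 }, Right { 1405/512; 703/256; 11/4; 3 } -> simplest 11239/4096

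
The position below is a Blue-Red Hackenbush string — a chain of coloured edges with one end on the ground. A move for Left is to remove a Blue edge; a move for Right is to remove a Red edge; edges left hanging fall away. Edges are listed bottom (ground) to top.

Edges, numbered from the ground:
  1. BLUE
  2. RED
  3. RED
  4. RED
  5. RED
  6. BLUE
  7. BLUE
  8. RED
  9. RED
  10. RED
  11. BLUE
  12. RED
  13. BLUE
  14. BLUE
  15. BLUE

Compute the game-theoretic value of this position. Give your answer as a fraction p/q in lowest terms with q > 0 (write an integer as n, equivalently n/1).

1583/16384

B: Left { 0 }, Right { · } -> simplest 1
BR: Left { 0 }, Right { 1 } -> simplest 1/2
BRR: Left { 0 }, Right { 1/2 1 } -> simplest 1/4
BRRR: Left { 0 }, Right { 1/4 1/2 1 } -> simplest 1/8
BRRRR: Left { 0 }, Right { 1/8 1/4 1/2 1 } -> simplest 1/16
BRRRRB: Left { 0 1/16 }, Right { 1/8 1/4 1/2 1 } -> simplest 3/32
BRRRRBB: Left { 0 1/16 3/32 }, Right { 1/8 1/4 1/2 1 } -> simplest 7/64
BRRRRBBR: Left { 0 1/16 3/32 }, Right { 7/64 1/8 1/4 1/2 1 } -> simplest 13/128
BRRRRBBRR: Left { 0 1/16 3/32 }, Right { 13/128 7/64 1/8 1/4 1/2 1 } -> simplest 25/256
BRRRRBBRRR: Left { 0 1/16 3/32 }, Right { 25/256 13/128 7/64 1/8 1/4 1/2 1 } -> simplest 49/512
BRRRRBBRRRB: Left { 0 1/16 3/32 49/512 }, Right { 25/256 13/128 7/64 1/8 1/4 1/2 1 } -> simplest 99/1024
BRRRRBBRRRBR: Left { 0 1/16 3/32 49/512 }, Right { 99/1024 25/256 13/128 7/64 1/8 1/4 1/2 1 } -> simplest 197/2048
BRRRRBBRRRBRB: Left { 0 1/16 3/32 49/512 197/2048 }, Right { 99/1024 25/256 13/128 7/64 1/8 1/4 1/2 1 } -> simplest 395/4096
BRRRRBBRRRBRBB: Left { 0 1/16 3/32 49/512 197/2048 395/4096 }, Right { 99/1024 25/256 13/128 7/64 1/8 1/4 1/2 1 } -> simplest 791/8192
BRRRRBBRRRBRBBB: Left { 0 1/16 3/32 49/512 197/2048 395/4096 791/8192 }, Right { 99/1024 25/256 13/128 7/64 1/8 1/4 1/2 1 } -> simplest 1583/16384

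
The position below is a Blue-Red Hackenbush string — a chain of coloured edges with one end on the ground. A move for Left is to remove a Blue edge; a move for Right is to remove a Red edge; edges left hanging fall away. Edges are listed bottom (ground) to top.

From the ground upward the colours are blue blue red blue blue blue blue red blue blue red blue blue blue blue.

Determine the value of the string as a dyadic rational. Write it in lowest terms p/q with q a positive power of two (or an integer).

16095/8192

Prefix values for blue blue red blue blue blue blue red blue blue red blue blue blue blue via {L|R} + simplicity:
step 1: add blue to get b; options L={ 0 } R={ (no moves) } -> 1
step 2: add blue to get bb; options L={ 0; 1 } R={ (no moves) } -> 2
step 3: add red to get bbr; options L={ 0; 1 } R={ 2 } -> 3/2
step 4: add blue to get bbrb; options L={ 0; 1; 3/2 } R={ 2 } -> 7/4
step 5: add blue to get bbrbb; options L={ 0; 1; 3/2; 7/4 } R={ 2 } -> 15/8
step 6: add blue to get bbrbbb; options L={ 0; 1; 3/2; 7/4; 15/8 } R={ 2 } -> 31/16
step 7: add blue to get bbrbbbb; options L={ 0; 1; 3/2; 7/4; 15/8; 31/16 } R={ 2 } -> 63/32
step 8: add red to get bbrbbbbr; options L={ 0; 1; 3/2; 7/4; 15/8; 31/16 } R={ 63/32; 2 } -> 125/64
step 9: add blue to get bbrbbbbrb; options L={ 0; 1; 3/2; 7/4; 15/8; 31/16; 125/64 } R={ 63/32; 2 } -> 251/128
step 10: add blue to get bbrbbbbrbb; options L={ 0; 1; 3/2; 7/4; 15/8; 31/16; 125/64; 251/128 } R={ 63/32; 2 } -> 503/256
step 11: add red to get bbrbbbbrbbr; options L={ 0; 1; 3/2; 7/4; 15/8; 31/16; 125/64; 251/128 } R={ 503/256; 63/32; 2 } -> 1005/512
step 12: add blue to get bbrbbbbrbbrb; options L={ 0; 1; 3/2; 7/4; 15/8; 31/16; 125/64; 251/128; 1005/512 } R={ 503/256; 63/32; 2 } -> 2011/1024
step 13: add blue to get bbrbbbbrbbrbb; options L={ 0; 1; 3/2; 7/4; 15/8; 31/16; 125/64; 251/128; 1005/512; 2011/1024 } R={ 503/256; 63/32; 2 } -> 4023/2048
step 14: add blue to get bbrbbbbrbbrbbb; options L={ 0; 1; 3/2; 7/4; 15/8; 31/16; 125/64; 251/128; 1005/512; 2011/1024; 4023/2048 } R={ 503/256; 63/32; 2 } -> 8047/4096
step 15: add blue to get bbrbbbbrbbrbbbb; options L={ 0; 1; 3/2; 7/4; 15/8; 31/16; 125/64; 251/128; 1005/512; 2011/1024; 4023/2048; 8047/4096 } R={ 503/256; 63/32; 2 } -> 16095/8192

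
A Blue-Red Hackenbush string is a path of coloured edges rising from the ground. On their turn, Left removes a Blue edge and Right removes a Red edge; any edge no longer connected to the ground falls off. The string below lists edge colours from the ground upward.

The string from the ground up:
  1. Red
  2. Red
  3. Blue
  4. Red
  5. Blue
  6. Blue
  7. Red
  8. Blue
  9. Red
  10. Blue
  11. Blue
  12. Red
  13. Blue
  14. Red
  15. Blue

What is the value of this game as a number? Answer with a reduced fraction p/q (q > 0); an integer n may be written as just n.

step 1: add Red to get R; options L={ · } R={ 0 } => -1
step 2: add Red to get RR; options L={ · } R={ -1 0 } => -2
step 3: add Blue to get RRB; options L={ -2 } R={ -1 0 } => -3/2
step 4: add Red to get RRBR; options L={ -2 } R={ -3/2 -1 0 } => -7/4
step 5: add Blue to get RRBRB; options L={ -2 -7/4 } R={ -3/2 -1 0 } => -13/8
step 6: add Blue to get RRBRBB; options L={ -2 -7/4 -13/8 } R={ -3/2 -1 0 } => -25/16
step 7: add Red to get RRBRBBR; options L={ -2 -7/4 -13/8 } R={ -25/16 -3/2 -1 0 } => -51/32
step 8: add Blue to get RRBRBBRB; options L={ -2 -7/4 -13/8 -51/32 } R={ -25/16 -3/2 -1 0 } => -101/64
step 9: add Red to get RRBRBBRBR; options L={ -2 -7/4 -13/8 -51/32 } R={ -101/64 -25/16 -3/2 -1 0 } => -203/128
step 10: add Blue to get RRBRBBRBRB; options L={ -2 -7/4 -13/8 -51/32 -203/128 } R={ -101/64 -25/16 -3/2 -1 0 } => -405/256
step 11: add Blue to get RRBRBBRBRBB; options L={ -2 -7/4 -13/8 -51/32 -203/128 -405/256 } R={ -101/64 -25/16 -3/2 -1 0 } => -809/512
step 12: add Red to get RRBRBBRBRBBR; options L={ -2 -7/4 -13/8 -51/32 -203/128 -405/256 } R={ -809/512 -101/64 -25/16 -3/2 -1 0 } => -1619/1024
step 13: add Blue to get RRBRBBRBRBBRB; options L={ -2 -7/4 -13/8 -51/32 -203/128 -405/256 -1619/1024 } R={ -809/512 -101/64 -25/16 -3/2 -1 0 } => -3237/2048
step 14: add Red to get RRBRBBRBRBBRBR; options L={ -2 -7/4 -13/8 -51/32 -203/128 -405/256 -1619/1024 } R={ -3237/2048 -809/512 -101/64 -25/16 -3/2 -1 0 } => -6475/4096
step 15: add Blue to get RRBRBBRBRBBRBRB; options L={ -2 -7/4 -13/8 -51/32 -203/128 -405/256 -1619/1024 -6475/4096 } R={ -3237/2048 -809/512 -101/64 -25/16 -3/2 -1 0 } => -12949/8192

-12949/8192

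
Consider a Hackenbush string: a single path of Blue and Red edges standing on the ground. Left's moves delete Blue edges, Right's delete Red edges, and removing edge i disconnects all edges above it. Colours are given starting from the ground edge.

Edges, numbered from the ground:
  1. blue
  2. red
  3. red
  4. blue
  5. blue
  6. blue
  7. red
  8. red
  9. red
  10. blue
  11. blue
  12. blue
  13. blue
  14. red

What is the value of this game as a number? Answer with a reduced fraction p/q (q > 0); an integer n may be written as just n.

Recurse on prefixes of the 14-edge string blue red red blue blue blue red red red blue blue blue blue red:
1 of 14 · b · max L 0 · min R +∞ gives 1
2 of 14 · br · max L 0 · min R 1 gives 1/2
3 of 14 · brr · max L 0 · min R 1/2 gives 1/4
4 of 14 · brrb · max L 1/4 · min R 1/2 gives 3/8
5 of 14 · brrbb · max L 3/8 · min R 1/2 gives 7/16
6 of 14 · brrbbb · max L 7/16 · min R 1/2 gives 15/32
7 of 14 · brrbbbr · max L 7/16 · min R 15/32 gives 29/64
8 of 14 · brrbbbrr · max L 7/16 · min R 29/64 gives 57/128
9 of 14 · brrbbbrrr · max L 7/16 · min R 57/128 gives 113/256
10 of 14 · brrbbbrrrb · max L 113/256 · min R 57/128 gives 227/512
11 of 14 · brrbbbrrrbb · max L 227/512 · min R 57/128 gives 455/1024
12 of 14 · brrbbbrrrbbb · max L 455/1024 · min R 57/128 gives 911/2048
13 of 14 · brrbbbrrrbbbb · max L 911/2048 · min R 57/128 gives 1823/4096
14 of 14 · brrbbbrrrbbbbr · max L 911/2048 · min R 1823/4096 gives 3645/8192

3645/8192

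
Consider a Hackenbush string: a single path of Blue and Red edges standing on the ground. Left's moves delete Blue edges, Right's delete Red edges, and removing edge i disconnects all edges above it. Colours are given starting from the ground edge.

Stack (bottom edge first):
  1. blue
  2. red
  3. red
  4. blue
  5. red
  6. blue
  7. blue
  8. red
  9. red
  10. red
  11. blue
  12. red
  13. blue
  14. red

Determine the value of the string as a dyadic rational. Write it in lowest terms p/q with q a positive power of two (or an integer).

2837/8192

Recurse on prefixes of the 14-edge string blue red red blue red blue blue red red red blue red blue red:
1 of 14 · b · max L 0 · min R +∞ so 1
2 of 14 · br · max L 0 · min R 1 so 1/2
3 of 14 · brr · max L 0 · min R 1/2 so 1/4
4 of 14 · brrb · max L 1/4 · min R 1/2 so 3/8
5 of 14 · brrbr · max L 1/4 · min R 3/8 so 5/16
6 of 14 · brrbrb · max L 5/16 · min R 3/8 so 11/32
7 of 14 · brrbrbb · max L 11/32 · min R 3/8 so 23/64
8 of 14 · brrbrbbr · max L 11/32 · min R 23/64 so 45/128
9 of 14 · brrbrbbrr · max L 11/32 · min R 45/128 so 89/256
10 of 14 · brrbrbbrrr · max L 11/32 · min R 89/256 so 177/512
11 of 14 · brrbrbbrrrb · max L 177/512 · min R 89/256 so 355/1024
12 of 14 · brrbrbbrrrbr · max L 177/512 · min R 355/1024 so 709/2048
13 of 14 · brrbrbbrrrbrb · max L 709/2048 · min R 355/1024 so 1419/4096
14 of 14 · brrbrbbrrrbrbr · max L 709/2048 · min R 1419/4096 so 2837/8192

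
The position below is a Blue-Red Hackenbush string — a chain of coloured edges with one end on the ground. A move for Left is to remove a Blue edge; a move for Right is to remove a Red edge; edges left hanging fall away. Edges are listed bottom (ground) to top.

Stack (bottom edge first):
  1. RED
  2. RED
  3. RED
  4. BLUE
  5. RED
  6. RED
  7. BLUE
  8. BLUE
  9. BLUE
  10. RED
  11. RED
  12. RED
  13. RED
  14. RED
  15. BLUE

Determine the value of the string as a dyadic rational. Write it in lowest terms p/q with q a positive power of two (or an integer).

val(R) = { none | 0 } → -1
val(RR) = { none | -1,0 } → -2
val(RRR) = { none | -2,-1,0 } → -3
val(RRRB) = { -3 | -2,-1,0 } → -5/2
val(RRRBR) = { -3 | -5/2,-2,-1,0 } → -11/4
val(RRRBRR) = { -3 | -11/4,-5/2,-2,-1,0 } → -23/8
val(RRRBRRB) = { -3,-23/8 | -11/4,-5/2,-2,-1,0 } → -45/16
val(RRRBRRBB) = { -3,-23/8,-45/16 | -11/4,-5/2,-2,-1,0 } → -89/32
val(RRRBRRBBB) = { -3,-23/8,-45/16,-89/32 | -11/4,-5/2,-2,-1,0 } → -177/64
val(RRRBRRBBBR) = { -3,-23/8,-45/16,-89/32 | -177/64,-11/4,-5/2,-2,-1,0 } → -355/128
val(RRRBRRBBBRR) = { -3,-23/8,-45/16,-89/32 | -355/128,-177/64,-11/4,-5/2,-2,-1,0 } → -711/256
val(RRRBRRBBBRRR) = { -3,-23/8,-45/16,-89/32 | -711/256,-355/128,-177/64,-11/4,-5/2,-2,-1,0 } → -1423/512
val(RRRBRRBBBRRRR) = { -3,-23/8,-45/16,-89/32 | -1423/512,-711/256,-355/128,-177/64,-11/4,-5/2,-2,-1,0 } → -2847/1024
val(RRRBRRBBBRRRRR) = { -3,-23/8,-45/16,-89/32 | -2847/1024,-1423/512,-711/256,-355/128,-177/64,-11/4,-5/2,-2,-1,0 } → -5695/2048
val(RRRBRRBBBRRRRRB) = { -3,-23/8,-45/16,-89/32,-5695/2048 | -2847/1024,-1423/512,-711/256,-355/128,-177/64,-11/4,-5/2,-2,-1,0 } → -11389/4096

-11389/4096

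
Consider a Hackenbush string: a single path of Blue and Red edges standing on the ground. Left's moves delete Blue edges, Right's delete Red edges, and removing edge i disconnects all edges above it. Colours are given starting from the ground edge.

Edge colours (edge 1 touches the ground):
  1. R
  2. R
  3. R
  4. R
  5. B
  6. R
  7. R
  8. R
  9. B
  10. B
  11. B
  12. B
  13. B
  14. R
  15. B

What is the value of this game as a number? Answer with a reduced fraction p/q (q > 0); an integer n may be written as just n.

-7941/2048

Build g(s[:k]) for k = 1..15, string s = R R R R B R R R B B B B B R B.
1 of 15 · R · max L −∞ · min R 0 — -1
2 of 15 · RR · max L −∞ · min R -1 — -2
3 of 15 · RRR · max L −∞ · min R -2 — -3
4 of 15 · RRRR · max L −∞ · min R -3 — -4
5 of 15 · RRRRB · max L -4 · min R -3 — -7/2
6 of 15 · RRRRBR · max L -4 · min R -7/2 — -15/4
7 of 15 · RRRRBRR · max L -4 · min R -15/4 — -31/8
8 of 15 · RRRRBRRR · max L -4 · min R -31/8 — -63/16
9 of 15 · RRRRBRRRB · max L -63/16 · min R -31/8 — -125/32
10 of 15 · RRRRBRRRBB · max L -125/32 · min R -31/8 — -249/64
11 of 15 · RRRRBRRRBBB · max L -249/64 · min R -31/8 — -497/128
12 of 15 · RRRRBRRRBBBB · max L -497/128 · min R -31/8 — -993/256
13 of 15 · RRRRBRRRBBBBB · max L -993/256 · min R -31/8 — -1985/512
14 of 15 · RRRRBRRRBBBBBR · max L -993/256 · min R -1985/512 — -3971/1024
15 of 15 · RRRRBRRRBBBBBRB · max L -3971/1024 · min R -1985/512 — -7941/2048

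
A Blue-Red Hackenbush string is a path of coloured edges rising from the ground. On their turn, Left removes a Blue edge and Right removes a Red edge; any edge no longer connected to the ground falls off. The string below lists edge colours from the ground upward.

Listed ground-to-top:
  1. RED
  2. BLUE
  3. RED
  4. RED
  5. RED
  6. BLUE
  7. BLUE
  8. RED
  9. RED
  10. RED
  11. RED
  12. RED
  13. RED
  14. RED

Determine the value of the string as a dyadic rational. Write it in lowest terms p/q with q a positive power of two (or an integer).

Build G(s[:k]) for k = 1..14, string s = RED BLUE RED RED RED BLUE BLUE RED RED RED RED RED RED RED.
step 1: add RED to get R; options L={ · } R={ 0 } -> -1
step 2: add BLUE to get RB; options L={ -1 } R={ 0 } -> -1/2
step 3: add RED to get RBR; options L={ -1 } R={ -1/2, 0 } -> -3/4
step 4: add RED to get RBRR; options L={ -1 } R={ -3/4, -1/2, 0 } -> -7/8
step 5: add RED to get RBRRR; options L={ -1 } R={ -7/8, -3/4, -1/2, 0 } -> -15/16
step 6: add BLUE to get RBRRRB; options L={ -1, -15/16 } R={ -7/8, -3/4, -1/2, 0 } -> -29/32
step 7: add BLUE to get RBRRRBB; options L={ -1, -15/16, -29/32 } R={ -7/8, -3/4, -1/2, 0 } -> -57/64
step 8: add RED to get RBRRRBBR; options L={ -1, -15/16, -29/32 } R={ -57/64, -7/8, -3/4, -1/2, 0 } -> -115/128
step 9: add RED to get RBRRRBBRR; options L={ -1, -15/16, -29/32 } R={ -115/128, -57/64, -7/8, -3/4, -1/2, 0 } -> -231/256
step 10: add RED to get RBRRRBBRRR; options L={ -1, -15/16, -29/32 } R={ -231/256, -115/128, -57/64, -7/8, -3/4, -1/2, 0 } -> -463/512
step 11: add RED to get RBRRRBBRRRR; options L={ -1, -15/16, -29/32 } R={ -463/512, -231/256, -115/128, -57/64, -7/8, -3/4, -1/2, 0 } -> -927/1024
step 12: add RED to get RBRRRBBRRRRR; options L={ -1, -15/16, -29/32 } R={ -927/1024, -463/512, -231/256, -115/128, -57/64, -7/8, -3/4, -1/2, 0 } -> -1855/2048
step 13: add RED to get RBRRRBBRRRRRR; options L={ -1, -15/16, -29/32 } R={ -1855/2048, -927/1024, -463/512, -231/256, -115/128, -57/64, -7/8, -3/4, -1/2, 0 } -> -3711/4096
step 14: add RED to get RBRRRBBRRRRRRR; options L={ -1, -15/16, -29/32 } R={ -3711/4096, -1855/2048, -927/1024, -463/512, -231/256, -115/128, -57/64, -7/8, -3/4, -1/2, 0 } -> -7423/8192

-7423/8192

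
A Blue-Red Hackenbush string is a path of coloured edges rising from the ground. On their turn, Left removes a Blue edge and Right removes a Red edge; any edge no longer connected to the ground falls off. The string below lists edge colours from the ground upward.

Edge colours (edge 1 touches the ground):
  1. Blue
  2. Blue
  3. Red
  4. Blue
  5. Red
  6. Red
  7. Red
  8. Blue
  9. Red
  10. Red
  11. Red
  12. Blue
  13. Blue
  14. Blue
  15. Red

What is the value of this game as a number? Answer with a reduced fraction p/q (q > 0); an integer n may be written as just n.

step 1: add Blue to get B; options L={ 0 } R={ (no moves) } ⇒ 1
step 2: add Blue to get BB; options L={ 0, 1 } R={ (no moves) } ⇒ 2
step 3: add Red to get BBR; options L={ 0, 1 } R={ 2 } ⇒ 3/2
step 4: add Blue to get BBRB; options L={ 0, 1, 3/2 } R={ 2 } ⇒ 7/4
step 5: add Red to get BBRBR; options L={ 0, 1, 3/2 } R={ 7/4, 2 } ⇒ 13/8
step 6: add Red to get BBRBRR; options L={ 0, 1, 3/2 } R={ 13/8, 7/4, 2 } ⇒ 25/16
step 7: add Red to get BBRBRRR; options L={ 0, 1, 3/2 } R={ 25/16, 13/8, 7/4, 2 } ⇒ 49/32
step 8: add Blue to get BBRBRRRB; options L={ 0, 1, 3/2, 49/32 } R={ 25/16, 13/8, 7/4, 2 } ⇒ 99/64
step 9: add Red to get BBRBRRRBR; options L={ 0, 1, 3/2, 49/32 } R={ 99/64, 25/16, 13/8, 7/4, 2 } ⇒ 197/128
step 10: add Red to get BBRBRRRBRR; options L={ 0, 1, 3/2, 49/32 } R={ 197/128, 99/64, 25/16, 13/8, 7/4, 2 } ⇒ 393/256
step 11: add Red to get BBRBRRRBRRR; options L={ 0, 1, 3/2, 49/32 } R={ 393/256, 197/128, 99/64, 25/16, 13/8, 7/4, 2 } ⇒ 785/512
step 12: add Blue to get BBRBRRRBRRRB; options L={ 0, 1, 3/2, 49/32, 785/512 } R={ 393/256, 197/128, 99/64, 25/16, 13/8, 7/4, 2 } ⇒ 1571/1024
step 13: add Blue to get BBRBRRRBRRRBB; options L={ 0, 1, 3/2, 49/32, 785/512, 1571/1024 } R={ 393/256, 197/128, 99/64, 25/16, 13/8, 7/4, 2 } ⇒ 3143/2048
step 14: add Blue to get BBRBRRRBRRRBBB; options L={ 0, 1, 3/2, 49/32, 785/512, 1571/1024, 3143/2048 } R={ 393/256, 197/128, 99/64, 25/16, 13/8, 7/4, 2 } ⇒ 6287/4096
step 15: add Red to get BBRBRRRBRRRBBBR; options L={ 0, 1, 3/2, 49/32, 785/512, 1571/1024, 3143/2048 } R={ 6287/4096, 393/256, 197/128, 99/64, 25/16, 13/8, 7/4, 2 } ⇒ 12573/8192

12573/8192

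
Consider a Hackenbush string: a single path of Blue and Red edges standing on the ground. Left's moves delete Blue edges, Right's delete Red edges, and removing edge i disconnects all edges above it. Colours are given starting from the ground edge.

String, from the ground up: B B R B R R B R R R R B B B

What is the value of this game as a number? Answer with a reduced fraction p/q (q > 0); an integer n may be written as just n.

Prefix values for B B R B R R B R R R R B B B via {L|R} + simplicity:
1 of 14 · B · max L 0 · min R +∞ so 1
2 of 14 · BB · max L 1 · min R +∞ so 2
3 of 14 · BBR · max L 1 · min R 2 so 3/2
4 of 14 · BBRB · max L 3/2 · min R 2 so 7/4
5 of 14 · BBRBR · max L 3/2 · min R 7/4 so 13/8
6 of 14 · BBRBRR · max L 3/2 · min R 13/8 so 25/16
7 of 14 · BBRBRRB · max L 25/16 · min R 13/8 so 51/32
8 of 14 · BBRBRRBR · max L 25/16 · min R 51/32 so 101/64
9 of 14 · BBRBRRBRR · max L 25/16 · min R 101/64 so 201/128
10 of 14 · BBRBRRBRRR · max L 25/16 · min R 201/128 so 401/256
11 of 14 · BBRBRRBRRRR · max L 25/16 · min R 401/256 so 801/512
12 of 14 · BBRBRRBRRRRB · max L 801/512 · min R 401/256 so 1603/1024
13 of 14 · BBRBRRBRRRRBB · max L 1603/1024 · min R 401/256 so 3207/2048
14 of 14 · BBRBRRBRRRRBBB · max L 3207/2048 · min R 401/256 so 6415/4096

6415/4096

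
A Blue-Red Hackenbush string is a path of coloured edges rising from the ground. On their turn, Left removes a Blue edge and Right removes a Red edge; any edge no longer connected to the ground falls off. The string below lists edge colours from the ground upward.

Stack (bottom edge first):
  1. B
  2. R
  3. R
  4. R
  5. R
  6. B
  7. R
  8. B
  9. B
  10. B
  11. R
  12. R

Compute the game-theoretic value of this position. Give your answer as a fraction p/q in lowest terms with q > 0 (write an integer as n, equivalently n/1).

185/2048

Prefix values for B R R R R B R B B B R R via {L|R} + simplicity:
step 1: add B to get B; options L={ 0 } R={ (no moves) } → 1
step 2: add R to get BR; options L={ 0 } R={ 1 } → 1/2
step 3: add R to get BRR; options L={ 0 } R={ 1/2,1 } → 1/4
step 4: add R to get BRRR; options L={ 0 } R={ 1/4,1/2,1 } → 1/8
step 5: add R to get BRRRR; options L={ 0 } R={ 1/8,1/4,1/2,1 } → 1/16
step 6: add B to get BRRRRB; options L={ 0,1/16 } R={ 1/8,1/4,1/2,1 } → 3/32
step 7: add R to get BRRRRBR; options L={ 0,1/16 } R={ 3/32,1/8,1/4,1/2,1 } → 5/64
step 8: add B to get BRRRRBRB; options L={ 0,1/16,5/64 } R={ 3/32,1/8,1/4,1/2,1 } → 11/128
step 9: add B to get BRRRRBRBB; options L={ 0,1/16,5/64,11/128 } R={ 3/32,1/8,1/4,1/2,1 } → 23/256
step 10: add B to get BRRRRBRBBB; options L={ 0,1/16,5/64,11/128,23/256 } R={ 3/32,1/8,1/4,1/2,1 } → 47/512
step 11: add R to get BRRRRBRBBBR; options L={ 0,1/16,5/64,11/128,23/256 } R={ 47/512,3/32,1/8,1/4,1/2,1 } → 93/1024
step 12: add R to get BRRRRBRBBBRR; options L={ 0,1/16,5/64,11/128,23/256 } R={ 93/1024,47/512,3/32,1/8,1/4,1/2,1 } → 185/2048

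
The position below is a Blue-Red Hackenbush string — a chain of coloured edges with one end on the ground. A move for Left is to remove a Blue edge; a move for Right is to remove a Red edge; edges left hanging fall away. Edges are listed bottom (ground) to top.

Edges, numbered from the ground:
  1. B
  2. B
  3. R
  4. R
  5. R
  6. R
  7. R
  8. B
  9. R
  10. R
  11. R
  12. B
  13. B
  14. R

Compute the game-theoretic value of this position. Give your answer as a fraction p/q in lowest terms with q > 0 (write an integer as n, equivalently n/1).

4237/4096

G(B) = { 0 | ∅ } gives 1
G(BB) = { 0 1 | ∅ } gives 2
G(BBR) = { 0 1 | 2 } gives 3/2
G(BBRR) = { 0 1 | 3/2 2 } gives 5/4
G(BBRRR) = { 0 1 | 5/4 3/2 2 } gives 9/8
G(BBRRRR) = { 0 1 | 9/8 5/4 3/2 2 } gives 17/16
G(BBRRRRR) = { 0 1 | 17/16 9/8 5/4 3/2 2 } gives 33/32
G(BBRRRRRB) = { 0 1 33/32 | 17/16 9/8 5/4 3/2 2 } gives 67/64
G(BBRRRRRBR) = { 0 1 33/32 | 67/64 17/16 9/8 5/4 3/2 2 } gives 133/128
G(BBRRRRRBRR) = { 0 1 33/32 | 133/128 67/64 17/16 9/8 5/4 3/2 2 } gives 265/256
G(BBRRRRRBRRR) = { 0 1 33/32 | 265/256 133/128 67/64 17/16 9/8 5/4 3/2 2 } gives 529/512
G(BBRRRRRBRRRB) = { 0 1 33/32 529/512 | 265/256 133/128 67/64 17/16 9/8 5/4 3/2 2 } gives 1059/1024
G(BBRRRRRBRRRBB) = { 0 1 33/32 529/512 1059/1024 | 265/256 133/128 67/64 17/16 9/8 5/4 3/2 2 } gives 2119/2048
G(BBRRRRRBRRRBBR) = { 0 1 33/32 529/512 1059/1024 | 2119/2048 265/256 133/128 67/64 17/16 9/8 5/4 3/2 2 } gives 4237/4096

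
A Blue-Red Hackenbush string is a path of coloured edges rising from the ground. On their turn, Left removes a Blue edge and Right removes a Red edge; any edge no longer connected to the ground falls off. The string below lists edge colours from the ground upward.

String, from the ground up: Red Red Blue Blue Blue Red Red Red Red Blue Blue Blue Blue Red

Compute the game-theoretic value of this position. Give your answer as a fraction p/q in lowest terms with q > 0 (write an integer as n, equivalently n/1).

-5059/4096

Prefix values for Red Red Blue Blue Blue Red Red Red Red Blue Blue Blue Blue Red via {L|R} + simplicity:
edge 1 of 14 (Red): { ∅ | 0 } gives -1
edge 2 of 14 (Red): { ∅ | -1, 0 } gives -2
edge 3 of 14 (Blue): { -2 | -1, 0 } gives -3/2
edge 4 of 14 (Blue): { -2, -3/2 | -1, 0 } gives -5/4
edge 5 of 14 (Blue): { -2, -3/2, -5/4 | -1, 0 } gives -9/8
edge 6 of 14 (Red): { -2, -3/2, -5/4 | -9/8, -1, 0 } gives -19/16
edge 7 of 14 (Red): { -2, -3/2, -5/4 | -19/16, -9/8, -1, 0 } gives -39/32
edge 8 of 14 (Red): { -2, -3/2, -5/4 | -39/32, -19/16, -9/8, -1, 0 } gives -79/64
edge 9 of 14 (Red): { -2, -3/2, -5/4 | -79/64, -39/32, -19/16, -9/8, -1, 0 } gives -159/128
edge 10 of 14 (Blue): { -2, -3/2, -5/4, -159/128 | -79/64, -39/32, -19/16, -9/8, -1, 0 } gives -317/256
edge 11 of 14 (Blue): { -2, -3/2, -5/4, -159/128, -317/256 | -79/64, -39/32, -19/16, -9/8, -1, 0 } gives -633/512
edge 12 of 14 (Blue): { -2, -3/2, -5/4, -159/128, -317/256, -633/512 | -79/64, -39/32, -19/16, -9/8, -1, 0 } gives -1265/1024
edge 13 of 14 (Blue): { -2, -3/2, -5/4, -159/128, -317/256, -633/512, -1265/1024 | -79/64, -39/32, -19/16, -9/8, -1, 0 } gives -2529/2048
edge 14 of 14 (Red): { -2, -3/2, -5/4, -159/128, -317/256, -633/512, -1265/1024 | -2529/2048, -79/64, -39/32, -19/16, -9/8, -1, 0 } gives -5059/4096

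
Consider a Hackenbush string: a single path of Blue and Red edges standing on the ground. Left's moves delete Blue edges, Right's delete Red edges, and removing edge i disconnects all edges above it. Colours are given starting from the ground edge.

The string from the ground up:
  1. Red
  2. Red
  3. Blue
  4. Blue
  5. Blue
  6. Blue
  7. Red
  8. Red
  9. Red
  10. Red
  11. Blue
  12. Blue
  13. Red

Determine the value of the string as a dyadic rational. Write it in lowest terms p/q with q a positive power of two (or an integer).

-2291/2048

Prefix values for Red Red Blue Blue Blue Blue Red Red Red Red Blue Blue Red via {L|R} + simplicity:
edge 1 of 13 (Red): { none | 0 } -> -1
edge 2 of 13 (Red): { none | -1; 0 } -> -2
edge 3 of 13 (Blue): { -2 | -1; 0 } -> -3/2
edge 4 of 13 (Blue): { -2; -3/2 | -1; 0 } -> -5/4
edge 5 of 13 (Blue): { -2; -3/2; -5/4 | -1; 0 } -> -9/8
edge 6 of 13 (Blue): { -2; -3/2; -5/4; -9/8 | -1; 0 } -> -17/16
edge 7 of 13 (Red): { -2; -3/2; -5/4; -9/8 | -17/16; -1; 0 } -> -35/32
edge 8 of 13 (Red): { -2; -3/2; -5/4; -9/8 | -35/32; -17/16; -1; 0 } -> -71/64
edge 9 of 13 (Red): { -2; -3/2; -5/4; -9/8 | -71/64; -35/32; -17/16; -1; 0 } -> -143/128
edge 10 of 13 (Red): { -2; -3/2; -5/4; -9/8 | -143/128; -71/64; -35/32; -17/16; -1; 0 } -> -287/256
edge 11 of 13 (Blue): { -2; -3/2; -5/4; -9/8; -287/256 | -143/128; -71/64; -35/32; -17/16; -1; 0 } -> -573/512
edge 12 of 13 (Blue): { -2; -3/2; -5/4; -9/8; -287/256; -573/512 | -143/128; -71/64; -35/32; -17/16; -1; 0 } -> -1145/1024
edge 13 of 13 (Red): { -2; -3/2; -5/4; -9/8; -287/256; -573/512 | -1145/1024; -143/128; -71/64; -35/32; -17/16; -1; 0 } -> -2291/2048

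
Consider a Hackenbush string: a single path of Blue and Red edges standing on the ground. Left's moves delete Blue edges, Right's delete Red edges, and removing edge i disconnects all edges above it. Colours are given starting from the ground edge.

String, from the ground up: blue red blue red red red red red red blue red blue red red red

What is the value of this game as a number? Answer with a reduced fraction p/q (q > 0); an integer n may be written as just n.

8273/16384

edge 1 of 15 (blue): { 0 |  } => 1
edge 2 of 15 (red): { 0 | 1 } => 1/2
edge 3 of 15 (blue): { 0, 1/2 | 1 } => 3/4
edge 4 of 15 (red): { 0, 1/2 | 3/4, 1 } => 5/8
edge 5 of 15 (red): { 0, 1/2 | 5/8, 3/4, 1 } => 9/16
edge 6 of 15 (red): { 0, 1/2 | 9/16, 5/8, 3/4, 1 } => 17/32
edge 7 of 15 (red): { 0, 1/2 | 17/32, 9/16, 5/8, 3/4, 1 } => 33/64
edge 8 of 15 (red): { 0, 1/2 | 33/64, 17/32, 9/16, 5/8, 3/4, 1 } => 65/128
edge 9 of 15 (red): { 0, 1/2 | 65/128, 33/64, 17/32, 9/16, 5/8, 3/4, 1 } => 129/256
edge 10 of 15 (blue): { 0, 1/2, 129/256 | 65/128, 33/64, 17/32, 9/16, 5/8, 3/4, 1 } => 259/512
edge 11 of 15 (red): { 0, 1/2, 129/256 | 259/512, 65/128, 33/64, 17/32, 9/16, 5/8, 3/4, 1 } => 517/1024
edge 12 of 15 (blue): { 0, 1/2, 129/256, 517/1024 | 259/512, 65/128, 33/64, 17/32, 9/16, 5/8, 3/4, 1 } => 1035/2048
edge 13 of 15 (red): { 0, 1/2, 129/256, 517/1024 | 1035/2048, 259/512, 65/128, 33/64, 17/32, 9/16, 5/8, 3/4, 1 } => 2069/4096
edge 14 of 15 (red): { 0, 1/2, 129/256, 517/1024 | 2069/4096, 1035/2048, 259/512, 65/128, 33/64, 17/32, 9/16, 5/8, 3/4, 1 } => 4137/8192
edge 15 of 15 (red): { 0, 1/2, 129/256, 517/1024 | 4137/8192, 2069/4096, 1035/2048, 259/512, 65/128, 33/64, 17/32, 9/16, 5/8, 3/4, 1 } => 8273/16384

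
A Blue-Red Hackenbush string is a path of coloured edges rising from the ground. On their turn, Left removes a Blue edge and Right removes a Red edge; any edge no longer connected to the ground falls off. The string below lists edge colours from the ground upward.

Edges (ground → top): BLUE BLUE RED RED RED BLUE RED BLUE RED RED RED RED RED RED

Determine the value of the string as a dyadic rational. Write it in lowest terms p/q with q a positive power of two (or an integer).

4737/4096

Prefix values for BLUE BLUE RED RED RED BLUE RED BLUE RED RED RED RED RED RED via {L|R} + simplicity:
edge 1 of 14 (BLUE): { 0 | (no moves) } -> 1
edge 2 of 14 (BLUE): { 0,1 | (no moves) } -> 2
edge 3 of 14 (RED): { 0,1 | 2 } -> 3/2
edge 4 of 14 (RED): { 0,1 | 3/2,2 } -> 5/4
edge 5 of 14 (RED): { 0,1 | 5/4,3/2,2 } -> 9/8
edge 6 of 14 (BLUE): { 0,1,9/8 | 5/4,3/2,2 } -> 19/16
edge 7 of 14 (RED): { 0,1,9/8 | 19/16,5/4,3/2,2 } -> 37/32
edge 8 of 14 (BLUE): { 0,1,9/8,37/32 | 19/16,5/4,3/2,2 } -> 75/64
edge 9 of 14 (RED): { 0,1,9/8,37/32 | 75/64,19/16,5/4,3/2,2 } -> 149/128
edge 10 of 14 (RED): { 0,1,9/8,37/32 | 149/128,75/64,19/16,5/4,3/2,2 } -> 297/256
edge 11 of 14 (RED): { 0,1,9/8,37/32 | 297/256,149/128,75/64,19/16,5/4,3/2,2 } -> 593/512
edge 12 of 14 (RED): { 0,1,9/8,37/32 | 593/512,297/256,149/128,75/64,19/16,5/4,3/2,2 } -> 1185/1024
edge 13 of 14 (RED): { 0,1,9/8,37/32 | 1185/1024,593/512,297/256,149/128,75/64,19/16,5/4,3/2,2 } -> 2369/2048
edge 14 of 14 (RED): { 0,1,9/8,37/32 | 2369/2048,1185/1024,593/512,297/256,149/128,75/64,19/16,5/4,3/2,2 } -> 4737/4096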